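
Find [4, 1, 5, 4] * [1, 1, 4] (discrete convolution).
y[0] = 4×1 = 4; y[1] = 4×1 + 1×1 = 5; y[2] = 4×4 + 1×1 + 5×1 = 22; y[3] = 1×4 + 5×1 + 4×1 = 13; y[4] = 5×4 + 4×1 = 24; y[5] = 4×4 = 16

[4, 5, 22, 13, 24, 16]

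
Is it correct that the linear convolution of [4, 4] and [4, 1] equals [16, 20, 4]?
Recompute linear convolution of [4, 4] and [4, 1]: y[0] = 4×4 = 16; y[1] = 4×1 + 4×4 = 20; y[2] = 4×1 = 4 → [16, 20, 4]. Given [16, 20, 4] matches, so answer: Yes

Yes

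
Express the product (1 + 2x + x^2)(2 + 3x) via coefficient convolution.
Ascending coefficients: a = [1, 2, 1], b = [2, 3]. c[0] = 1×2 = 2; c[1] = 1×3 + 2×2 = 7; c[2] = 2×3 + 1×2 = 8; c[3] = 1×3 = 3. Result coefficients: [2, 7, 8, 3] → 2 + 7x + 8x^2 + 3x^3

2 + 7x + 8x^2 + 3x^3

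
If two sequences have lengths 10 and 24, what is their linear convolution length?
Linear/full convolution length: m + n - 1 = 10 + 24 - 1 = 33

33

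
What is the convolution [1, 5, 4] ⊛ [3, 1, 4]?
y[0] = 1×3 = 3; y[1] = 1×1 + 5×3 = 16; y[2] = 1×4 + 5×1 + 4×3 = 21; y[3] = 5×4 + 4×1 = 24; y[4] = 4×4 = 16

[3, 16, 21, 24, 16]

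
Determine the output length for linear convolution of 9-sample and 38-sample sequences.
Linear/full convolution length: m + n - 1 = 9 + 38 - 1 = 46

46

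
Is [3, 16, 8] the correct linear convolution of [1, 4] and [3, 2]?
Recompute linear convolution of [1, 4] and [3, 2]: y[0] = 1×3 = 3; y[1] = 1×2 + 4×3 = 14; y[2] = 4×2 = 8 → [3, 14, 8]. Compare to given [3, 16, 8]: they differ at index 1: given 16, correct 14, so answer: No

No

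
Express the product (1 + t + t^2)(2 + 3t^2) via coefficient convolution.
Ascending coefficients: a = [1, 1, 1], b = [2, 0, 3]. c[0] = 1×2 = 2; c[1] = 1×0 + 1×2 = 2; c[2] = 1×3 + 1×0 + 1×2 = 5; c[3] = 1×3 + 1×0 = 3; c[4] = 1×3 = 3. Result coefficients: [2, 2, 5, 3, 3] → 2 + 2t + 5t^2 + 3t^3 + 3t^4

2 + 2t + 5t^2 + 3t^3 + 3t^4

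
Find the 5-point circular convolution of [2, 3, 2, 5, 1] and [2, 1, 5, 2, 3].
Use y[k] = Σ_j f[j]·g[(k-j) mod 5]. y[0] = 2×2 + 3×3 + 2×2 + 5×5 + 1×1 = 43; y[1] = 2×1 + 3×2 + 2×3 + 5×2 + 1×5 = 29; y[2] = 2×5 + 3×1 + 2×2 + 5×3 + 1×2 = 34; y[3] = 2×2 + 3×5 + 2×1 + 5×2 + 1×3 = 34; y[4] = 2×3 + 3×2 + 2×5 + 5×1 + 1×2 = 29. Result: [43, 29, 34, 34, 29]

[43, 29, 34, 34, 29]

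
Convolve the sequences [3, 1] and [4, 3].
y[0] = 3×4 = 12; y[1] = 3×3 + 1×4 = 13; y[2] = 1×3 = 3

[12, 13, 3]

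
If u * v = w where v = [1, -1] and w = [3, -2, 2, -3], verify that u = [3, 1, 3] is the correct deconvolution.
Forward-compute [3, 1, 3] * [1, -1]: w[0] = 3×1 = 3; w[1] = 3×-1 + 1×1 = -2; w[2] = 1×-1 + 3×1 = 2; w[3] = 3×-1 = -3 → [3, -2, 2, -3]. Matches given w = [3, -2, 2, -3], so verified.

Verified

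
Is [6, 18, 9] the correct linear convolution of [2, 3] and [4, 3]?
Recompute linear convolution of [2, 3] and [4, 3]: y[0] = 2×4 = 8; y[1] = 2×3 + 3×4 = 18; y[2] = 3×3 = 9 → [8, 18, 9]. Compare to given [6, 18, 9]: they differ at index 0: given 6, correct 8, so answer: No

No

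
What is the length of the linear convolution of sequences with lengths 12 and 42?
Linear/full convolution length: m + n - 1 = 12 + 42 - 1 = 53

53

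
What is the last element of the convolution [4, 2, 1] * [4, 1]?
Use y[k] = Σ_i a[i]·b[k-i] at k=3. y[3] = 1×1 = 1

1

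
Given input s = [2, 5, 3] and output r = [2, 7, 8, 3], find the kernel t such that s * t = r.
Output length 4 = len(s) + len(t) - 1 ⇒ len(t) = 2. Solve t forward using t[k] = (r[k] - Σ_{i≥1} s[i]·t[k-i]) / s[0]: t[0] = r[0] / s[0] = 2 / 2 = 1; t[1] = (r[1] - 5×1) / s[0] = (7 - 5×1) / 2 = 1. So t = [1, 1]. Forward-check [2, 5, 3] * [1, 1]: r[0] = 2×1 = 2; r[1] = 2×1 + 5×1 = 7; r[2] = 5×1 + 3×1 = 8; r[3] = 3×1 = 3 → [2, 7, 8, 3] ✓

[1, 1]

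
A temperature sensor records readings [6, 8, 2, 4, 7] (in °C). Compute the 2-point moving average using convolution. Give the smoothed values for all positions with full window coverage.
2-point moving average kernel = [1, 1]. Apply in 'valid' mode (full window coverage): avg[0] = (6 + 8) / 2 = 7.0; avg[1] = (8 + 2) / 2 = 5.0; avg[2] = (2 + 4) / 2 = 3.0; avg[3] = (4 + 7) / 2 = 5.5. Smoothed values: [7.0, 5.0, 3.0, 5.5]

[7.0, 5.0, 3.0, 5.5]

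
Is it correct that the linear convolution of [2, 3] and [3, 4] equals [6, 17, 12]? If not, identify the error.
Recompute linear convolution of [2, 3] and [3, 4]: y[0] = 2×3 = 6; y[1] = 2×4 + 3×3 = 17; y[2] = 3×4 = 12 → [6, 17, 12]. Given [6, 17, 12] matches, so answer: Yes

Yes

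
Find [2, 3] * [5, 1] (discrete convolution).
y[0] = 2×5 = 10; y[1] = 2×1 + 3×5 = 17; y[2] = 3×1 = 3

[10, 17, 3]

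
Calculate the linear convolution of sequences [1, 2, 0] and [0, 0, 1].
y[0] = 1×0 = 0; y[1] = 1×0 + 2×0 = 0; y[2] = 1×1 + 2×0 + 0×0 = 1; y[3] = 2×1 + 0×0 = 2; y[4] = 0×1 = 0

[0, 0, 1, 2, 0]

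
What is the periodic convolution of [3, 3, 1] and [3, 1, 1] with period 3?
Use y[k] = Σ_j s[j]·t[(k-j) mod 3]. y[0] = 3×3 + 3×1 + 1×1 = 13; y[1] = 3×1 + 3×3 + 1×1 = 13; y[2] = 3×1 + 3×1 + 1×3 = 9. Result: [13, 13, 9]

[13, 13, 9]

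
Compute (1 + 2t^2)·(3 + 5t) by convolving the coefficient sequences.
Ascending coefficients: a = [1, 0, 2], b = [3, 5]. c[0] = 1×3 = 3; c[1] = 1×5 + 0×3 = 5; c[2] = 0×5 + 2×3 = 6; c[3] = 2×5 = 10. Result coefficients: [3, 5, 6, 10] → 3 + 5t + 6t^2 + 10t^3

3 + 5t + 6t^2 + 10t^3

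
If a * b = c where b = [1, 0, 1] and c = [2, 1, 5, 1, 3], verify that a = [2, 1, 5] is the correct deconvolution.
Forward-compute [2, 1, 5] * [1, 0, 1]: c[0] = 2×1 = 2; c[1] = 2×0 + 1×1 = 1; c[2] = 2×1 + 1×0 + 5×1 = 7; c[3] = 1×1 + 5×0 = 1; c[4] = 5×1 = 5 → [2, 1, 7, 1, 5]. Does not match given c = [2, 1, 5, 1, 3].

Not verified. [2, 1, 5] * [1, 0, 1] = [2, 1, 7, 1, 5], which differs from [2, 1, 5, 1, 3] at index 2.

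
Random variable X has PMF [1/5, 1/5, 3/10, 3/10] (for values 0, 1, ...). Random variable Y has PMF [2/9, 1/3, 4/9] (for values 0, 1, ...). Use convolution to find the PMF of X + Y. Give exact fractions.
P(X+Y=k) = Σ_i P(X=i)·P(Y=k-i) — a convolution of [1/5, 1/5, 3/10, 3/10] and [2/9, 1/3, 4/9]. P(X+Y=0) = (1/5)×(2/9) = 2/45; P(X+Y=1) = (1/5)×(1/3) + (1/5)×(2/9) = 1/15 + 2/45 = 1/9; P(X+Y=2) = (1/5)×(4/9) + (1/5)×(1/3) + (3/10)×(2/9) = 4/45 + 1/15 + 1/15 = 2/9; P(X+Y=3) = (1/5)×(4/9) + (3/10)×(1/3) + (3/10)×(2/9) = 4/45 + 1/10 + 1/15 = 23/90; P(X+Y=4) = (3/10)×(4/9) + (3/10)×(1/3) = 2/15 + 1/10 = 7/30; P(X+Y=5) = (3/10)×(4/9) = 2/15. PMF: [2/45, 1/9, 2/9, 23/90, 7/30, 2/15] (sums to 1 ✓)

[2/45, 1/9, 2/9, 23/90, 7/30, 2/15]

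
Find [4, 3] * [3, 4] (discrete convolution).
y[0] = 4×3 = 12; y[1] = 4×4 + 3×3 = 25; y[2] = 3×4 = 12

[12, 25, 12]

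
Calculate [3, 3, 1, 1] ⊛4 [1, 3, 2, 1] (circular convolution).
Use y[k] = Σ_j s[j]·t[(k-j) mod 4]. y[0] = 3×1 + 3×1 + 1×2 + 1×3 = 11; y[1] = 3×3 + 3×1 + 1×1 + 1×2 = 15; y[2] = 3×2 + 3×3 + 1×1 + 1×1 = 17; y[3] = 3×1 + 3×2 + 1×3 + 1×1 = 13. Result: [11, 15, 17, 13]

[11, 15, 17, 13]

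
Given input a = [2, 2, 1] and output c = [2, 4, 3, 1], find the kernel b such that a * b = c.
Output length 4 = len(a) + len(b) - 1 ⇒ len(b) = 2. Solve b forward using b[k] = (c[k] - Σ_{i≥1} a[i]·b[k-i]) / a[0]: b[0] = c[0] / a[0] = 2 / 2 = 1; b[1] = (c[1] - 2×1) / a[0] = (4 - 2×1) / 2 = 1. So b = [1, 1]. Forward-check [2, 2, 1] * [1, 1]: c[0] = 2×1 = 2; c[1] = 2×1 + 2×1 = 4; c[2] = 2×1 + 1×1 = 3; c[3] = 1×1 = 1 → [2, 4, 3, 1] ✓

[1, 1]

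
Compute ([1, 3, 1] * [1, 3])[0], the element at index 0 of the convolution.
Use y[k] = Σ_i a[i]·b[k-i] at k=0. y[0] = 1×1 = 1

1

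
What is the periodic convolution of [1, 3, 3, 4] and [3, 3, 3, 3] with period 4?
Use y[k] = Σ_j s[j]·t[(k-j) mod 4]. y[0] = 1×3 + 3×3 + 3×3 + 4×3 = 33; y[1] = 1×3 + 3×3 + 3×3 + 4×3 = 33; y[2] = 1×3 + 3×3 + 3×3 + 4×3 = 33; y[3] = 1×3 + 3×3 + 3×3 + 4×3 = 33. Result: [33, 33, 33, 33]

[33, 33, 33, 33]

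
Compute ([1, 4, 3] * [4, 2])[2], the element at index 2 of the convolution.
Use y[k] = Σ_i a[i]·b[k-i] at k=2. y[2] = 4×2 + 3×4 = 20

20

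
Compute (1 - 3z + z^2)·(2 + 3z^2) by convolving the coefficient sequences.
Ascending coefficients: a = [1, -3, 1], b = [2, 0, 3]. c[0] = 1×2 = 2; c[1] = 1×0 + -3×2 = -6; c[2] = 1×3 + -3×0 + 1×2 = 5; c[3] = -3×3 + 1×0 = -9; c[4] = 1×3 = 3. Result coefficients: [2, -6, 5, -9, 3] → 2 - 6z + 5z^2 - 9z^3 + 3z^4

2 - 6z + 5z^2 - 9z^3 + 3z^4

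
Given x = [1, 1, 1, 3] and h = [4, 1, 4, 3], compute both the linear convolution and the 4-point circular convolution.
Linear: y_lin[0] = 1×4 = 4; y_lin[1] = 1×1 + 1×4 = 5; y_lin[2] = 1×4 + 1×1 + 1×4 = 9; y_lin[3] = 1×3 + 1×4 + 1×1 + 3×4 = 20; y_lin[4] = 1×3 + 1×4 + 3×1 = 10; y_lin[5] = 1×3 + 3×4 = 15; y_lin[6] = 3×3 = 9 → [4, 5, 9, 20, 10, 15, 9]. Circular (length 4): y[0] = 1×4 + 1×3 + 1×4 + 3×1 = 14; y[1] = 1×1 + 1×4 + 1×3 + 3×4 = 20; y[2] = 1×4 + 1×1 + 1×4 + 3×3 = 18; y[3] = 1×3 + 1×4 + 1×1 + 3×4 = 20 → [14, 20, 18, 20]

Linear: [4, 5, 9, 20, 10, 15, 9], Circular: [14, 20, 18, 20]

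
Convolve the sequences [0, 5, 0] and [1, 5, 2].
y[0] = 0×1 = 0; y[1] = 0×5 + 5×1 = 5; y[2] = 0×2 + 5×5 + 0×1 = 25; y[3] = 5×2 + 0×5 = 10; y[4] = 0×2 = 0

[0, 5, 25, 10, 0]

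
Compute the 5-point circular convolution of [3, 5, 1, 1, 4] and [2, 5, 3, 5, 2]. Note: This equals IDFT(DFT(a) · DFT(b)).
Either evaluate y[k] = Σ_j a[j]·b[(k-j) mod 5] directly, or use IDFT(DFT(a) · DFT(b)). y[0] = 3×2 + 5×2 + 1×5 + 1×3 + 4×5 = 44; y[1] = 3×5 + 5×2 + 1×2 + 1×5 + 4×3 = 44; y[2] = 3×3 + 5×5 + 1×2 + 1×2 + 4×5 = 58; y[3] = 3×5 + 5×3 + 1×5 + 1×2 + 4×2 = 45; y[4] = 3×2 + 5×5 + 1×3 + 1×5 + 4×2 = 47. Result: [44, 44, 58, 45, 47]

[44, 44, 58, 45, 47]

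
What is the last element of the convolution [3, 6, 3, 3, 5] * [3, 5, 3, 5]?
Use y[k] = Σ_i a[i]·b[k-i] at k=7. y[7] = 5×5 = 25

25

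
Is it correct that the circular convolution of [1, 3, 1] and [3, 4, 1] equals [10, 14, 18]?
Recompute circular convolution of [1, 3, 1] and [3, 4, 1]: y[0] = 1×3 + 3×1 + 1×4 = 10; y[1] = 1×4 + 3×3 + 1×1 = 14; y[2] = 1×1 + 3×4 + 1×3 = 16 → [10, 14, 16]. Compare to given [10, 14, 18]: they differ at index 2: given 18, correct 16, so answer: No

No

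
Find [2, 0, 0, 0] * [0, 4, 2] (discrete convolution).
y[0] = 2×0 = 0; y[1] = 2×4 + 0×0 = 8; y[2] = 2×2 + 0×4 + 0×0 = 4; y[3] = 0×2 + 0×4 + 0×0 = 0; y[4] = 0×2 + 0×4 = 0; y[5] = 0×2 = 0

[0, 8, 4, 0, 0, 0]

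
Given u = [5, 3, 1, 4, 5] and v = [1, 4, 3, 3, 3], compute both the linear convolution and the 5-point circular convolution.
Linear: y_lin[0] = 5×1 = 5; y_lin[1] = 5×4 + 3×1 = 23; y_lin[2] = 5×3 + 3×4 + 1×1 = 28; y_lin[3] = 5×3 + 3×3 + 1×4 + 4×1 = 32; y_lin[4] = 5×3 + 3×3 + 1×3 + 4×4 + 5×1 = 48; y_lin[5] = 3×3 + 1×3 + 4×3 + 5×4 = 44; y_lin[6] = 1×3 + 4×3 + 5×3 = 30; y_lin[7] = 4×3 + 5×3 = 27; y_lin[8] = 5×3 = 15 → [5, 23, 28, 32, 48, 44, 30, 27, 15]. Circular (length 5): y[0] = 5×1 + 3×3 + 1×3 + 4×3 + 5×4 = 49; y[1] = 5×4 + 3×1 + 1×3 + 4×3 + 5×3 = 53; y[2] = 5×3 + 3×4 + 1×1 + 4×3 + 5×3 = 55; y[3] = 5×3 + 3×3 + 1×4 + 4×1 + 5×3 = 47; y[4] = 5×3 + 3×3 + 1×3 + 4×4 + 5×1 = 48 → [49, 53, 55, 47, 48]

Linear: [5, 23, 28, 32, 48, 44, 30, 27, 15], Circular: [49, 53, 55, 47, 48]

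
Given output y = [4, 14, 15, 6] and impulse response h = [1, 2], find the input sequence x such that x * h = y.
Deconvolve y=[4, 14, 15, 6] by h=[1, 2]. Since h[0]=1, solve forward: x[0] = y[0] / 1 = 4; x[1] = (y[1] - 4×2) / 1 = 6; x[2] = (y[2] - 6×2) / 1 = 3. So x = [4, 6, 3]. Check by forward convolution: y[0] = 4×1 = 4; y[1] = 4×2 + 6×1 = 14; y[2] = 6×2 + 3×1 = 15; y[3] = 3×2 = 6

[4, 6, 3]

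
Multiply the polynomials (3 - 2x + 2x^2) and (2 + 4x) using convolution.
Ascending coefficients: a = [3, -2, 2], b = [2, 4]. c[0] = 3×2 = 6; c[1] = 3×4 + -2×2 = 8; c[2] = -2×4 + 2×2 = -4; c[3] = 2×4 = 8. Result coefficients: [6, 8, -4, 8] → 6 + 8x - 4x^2 + 8x^3

6 + 8x - 4x^2 + 8x^3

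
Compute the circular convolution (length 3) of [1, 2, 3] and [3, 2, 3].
Use y[k] = Σ_j f[j]·g[(k-j) mod 3]. y[0] = 1×3 + 2×3 + 3×2 = 15; y[1] = 1×2 + 2×3 + 3×3 = 17; y[2] = 1×3 + 2×2 + 3×3 = 16. Result: [15, 17, 16]

[15, 17, 16]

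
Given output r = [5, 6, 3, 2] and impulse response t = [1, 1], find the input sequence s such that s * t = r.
Deconvolve r=[5, 6, 3, 2] by t=[1, 1]. Since t[0]=1, solve forward: s[0] = r[0] / 1 = 5; s[1] = (r[1] - 5×1) / 1 = 1; s[2] = (r[2] - 1×1) / 1 = 2. So s = [5, 1, 2]. Check by forward convolution: r[0] = 5×1 = 5; r[1] = 5×1 + 1×1 = 6; r[2] = 1×1 + 2×1 = 3; r[3] = 2×1 = 2

[5, 1, 2]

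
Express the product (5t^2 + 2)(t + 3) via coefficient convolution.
Ascending coefficients: a = [2, 0, 5], b = [3, 1]. c[0] = 2×3 = 6; c[1] = 2×1 + 0×3 = 2; c[2] = 0×1 + 5×3 = 15; c[3] = 5×1 = 5. Result coefficients: [6, 2, 15, 5] → 5t^3 + 15t^2 + 2t + 6

5t^3 + 15t^2 + 2t + 6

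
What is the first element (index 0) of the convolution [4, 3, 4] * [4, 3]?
Use y[k] = Σ_i a[i]·b[k-i] at k=0. y[0] = 4×4 = 16

16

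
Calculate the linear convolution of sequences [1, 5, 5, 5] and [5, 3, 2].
y[0] = 1×5 = 5; y[1] = 1×3 + 5×5 = 28; y[2] = 1×2 + 5×3 + 5×5 = 42; y[3] = 5×2 + 5×3 + 5×5 = 50; y[4] = 5×2 + 5×3 = 25; y[5] = 5×2 = 10

[5, 28, 42, 50, 25, 10]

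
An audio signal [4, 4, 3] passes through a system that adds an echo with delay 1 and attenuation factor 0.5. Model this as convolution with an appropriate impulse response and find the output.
Direct-path + delayed-attenuated-path model → impulse response h = [1, 0.5] (1 at lag 0, 0.5 at lag 1). Output y[n] = x[n] + 0.5·x[n - 1] (with x[n] = 0 outside 0..2): y[0] = 4 + 0.5×0 = 4; y[1] = 4 + 0.5×4 = 6.0; y[2] = 3 + 0.5×4 = 5.0; y[3] = 0 + 0.5×3 = 1.5. So y = [4, 6.0, 5.0, 1.5]

[4, 6.0, 5.0, 1.5]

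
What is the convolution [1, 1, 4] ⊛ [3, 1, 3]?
y[0] = 1×3 = 3; y[1] = 1×1 + 1×3 = 4; y[2] = 1×3 + 1×1 + 4×3 = 16; y[3] = 1×3 + 4×1 = 7; y[4] = 4×3 = 12

[3, 4, 16, 7, 12]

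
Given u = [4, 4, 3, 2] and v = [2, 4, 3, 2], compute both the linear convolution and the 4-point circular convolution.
Linear: y_lin[0] = 4×2 = 8; y_lin[1] = 4×4 + 4×2 = 24; y_lin[2] = 4×3 + 4×4 + 3×2 = 34; y_lin[3] = 4×2 + 4×3 + 3×4 + 2×2 = 36; y_lin[4] = 4×2 + 3×3 + 2×4 = 25; y_lin[5] = 3×2 + 2×3 = 12; y_lin[6] = 2×2 = 4 → [8, 24, 34, 36, 25, 12, 4]. Circular (length 4): y[0] = 4×2 + 4×2 + 3×3 + 2×4 = 33; y[1] = 4×4 + 4×2 + 3×2 + 2×3 = 36; y[2] = 4×3 + 4×4 + 3×2 + 2×2 = 38; y[3] = 4×2 + 4×3 + 3×4 + 2×2 = 36 → [33, 36, 38, 36]

Linear: [8, 24, 34, 36, 25, 12, 4], Circular: [33, 36, 38, 36]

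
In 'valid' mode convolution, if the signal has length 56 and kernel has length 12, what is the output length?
'Valid' mode counts only positions where the kernel fully overlaps the signal: m - n + 1 = 56 - 12 + 1 = 45

45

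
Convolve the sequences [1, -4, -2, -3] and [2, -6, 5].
y[0] = 1×2 = 2; y[1] = 1×-6 + -4×2 = -14; y[2] = 1×5 + -4×-6 + -2×2 = 25; y[3] = -4×5 + -2×-6 + -3×2 = -14; y[4] = -2×5 + -3×-6 = 8; y[5] = -3×5 = -15

[2, -14, 25, -14, 8, -15]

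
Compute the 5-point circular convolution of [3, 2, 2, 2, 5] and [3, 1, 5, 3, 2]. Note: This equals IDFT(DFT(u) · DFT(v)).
Either evaluate y[k] = Σ_j u[j]·v[(k-j) mod 5] directly, or use IDFT(DFT(u) · DFT(v)). y[0] = 3×3 + 2×2 + 2×3 + 2×5 + 5×1 = 34; y[1] = 3×1 + 2×3 + 2×2 + 2×3 + 5×5 = 44; y[2] = 3×5 + 2×1 + 2×3 + 2×2 + 5×3 = 42; y[3] = 3×3 + 2×5 + 2×1 + 2×3 + 5×2 = 37; y[4] = 3×2 + 2×3 + 2×5 + 2×1 + 5×3 = 39. Result: [34, 44, 42, 37, 39]

[34, 44, 42, 37, 39]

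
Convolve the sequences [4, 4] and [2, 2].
y[0] = 4×2 = 8; y[1] = 4×2 + 4×2 = 16; y[2] = 4×2 = 8

[8, 16, 8]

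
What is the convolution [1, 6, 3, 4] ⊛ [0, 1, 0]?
y[0] = 1×0 = 0; y[1] = 1×1 + 6×0 = 1; y[2] = 1×0 + 6×1 + 3×0 = 6; y[3] = 6×0 + 3×1 + 4×0 = 3; y[4] = 3×0 + 4×1 = 4; y[5] = 4×0 = 0

[0, 1, 6, 3, 4, 0]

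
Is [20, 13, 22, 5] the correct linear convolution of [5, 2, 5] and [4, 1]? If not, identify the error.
Recompute linear convolution of [5, 2, 5] and [4, 1]: y[0] = 5×4 = 20; y[1] = 5×1 + 2×4 = 13; y[2] = 2×1 + 5×4 = 22; y[3] = 5×1 = 5 → [20, 13, 22, 5]. Given [20, 13, 22, 5] matches, so answer: Yes

Yes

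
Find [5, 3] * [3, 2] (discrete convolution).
y[0] = 5×3 = 15; y[1] = 5×2 + 3×3 = 19; y[2] = 3×2 = 6

[15, 19, 6]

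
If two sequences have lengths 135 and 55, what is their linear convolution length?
Linear/full convolution length: m + n - 1 = 135 + 55 - 1 = 189

189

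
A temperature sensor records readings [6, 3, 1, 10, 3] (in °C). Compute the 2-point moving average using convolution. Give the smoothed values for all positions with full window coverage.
2-point moving average kernel = [1, 1]. Apply in 'valid' mode (full window coverage): avg[0] = (6 + 3) / 2 = 4.5; avg[1] = (3 + 1) / 2 = 2.0; avg[2] = (1 + 10) / 2 = 5.5; avg[3] = (10 + 3) / 2 = 6.5. Smoothed values: [4.5, 2.0, 5.5, 6.5]

[4.5, 2.0, 5.5, 6.5]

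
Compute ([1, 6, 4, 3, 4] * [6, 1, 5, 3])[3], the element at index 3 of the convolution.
Use y[k] = Σ_i a[i]·b[k-i] at k=3. y[3] = 1×3 + 6×5 + 4×1 + 3×6 = 55

55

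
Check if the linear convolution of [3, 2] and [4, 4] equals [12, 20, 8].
Recompute linear convolution of [3, 2] and [4, 4]: y[0] = 3×4 = 12; y[1] = 3×4 + 2×4 = 20; y[2] = 2×4 = 8 → [12, 20, 8]. Given [12, 20, 8] matches, so answer: Yes

Yes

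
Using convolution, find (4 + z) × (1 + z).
Ascending coefficients: a = [4, 1], b = [1, 1]. c[0] = 4×1 = 4; c[1] = 4×1 + 1×1 = 5; c[2] = 1×1 = 1. Result coefficients: [4, 5, 1] → 4 + 5z + z^2

4 + 5z + z^2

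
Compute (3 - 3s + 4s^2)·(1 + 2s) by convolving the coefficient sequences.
Ascending coefficients: a = [3, -3, 4], b = [1, 2]. c[0] = 3×1 = 3; c[1] = 3×2 + -3×1 = 3; c[2] = -3×2 + 4×1 = -2; c[3] = 4×2 = 8. Result coefficients: [3, 3, -2, 8] → 3 + 3s - 2s^2 + 8s^3

3 + 3s - 2s^2 + 8s^3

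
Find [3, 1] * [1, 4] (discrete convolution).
y[0] = 3×1 = 3; y[1] = 3×4 + 1×1 = 13; y[2] = 1×4 = 4

[3, 13, 4]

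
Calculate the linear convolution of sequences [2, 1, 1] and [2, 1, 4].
y[0] = 2×2 = 4; y[1] = 2×1 + 1×2 = 4; y[2] = 2×4 + 1×1 + 1×2 = 11; y[3] = 1×4 + 1×1 = 5; y[4] = 1×4 = 4

[4, 4, 11, 5, 4]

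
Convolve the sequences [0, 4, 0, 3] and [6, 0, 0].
y[0] = 0×6 = 0; y[1] = 0×0 + 4×6 = 24; y[2] = 0×0 + 4×0 + 0×6 = 0; y[3] = 4×0 + 0×0 + 3×6 = 18; y[4] = 0×0 + 3×0 = 0; y[5] = 3×0 = 0

[0, 24, 0, 18, 0, 0]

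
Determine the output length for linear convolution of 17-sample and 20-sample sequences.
Linear/full convolution length: m + n - 1 = 17 + 20 - 1 = 36

36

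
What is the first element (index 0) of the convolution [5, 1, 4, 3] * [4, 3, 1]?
Use y[k] = Σ_i a[i]·b[k-i] at k=0. y[0] = 5×4 = 20

20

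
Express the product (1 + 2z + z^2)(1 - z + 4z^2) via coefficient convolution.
Ascending coefficients: a = [1, 2, 1], b = [1, -1, 4]. c[0] = 1×1 = 1; c[1] = 1×-1 + 2×1 = 1; c[2] = 1×4 + 2×-1 + 1×1 = 3; c[3] = 2×4 + 1×-1 = 7; c[4] = 1×4 = 4. Result coefficients: [1, 1, 3, 7, 4] → 1 + z + 3z^2 + 7z^3 + 4z^4

1 + z + 3z^2 + 7z^3 + 4z^4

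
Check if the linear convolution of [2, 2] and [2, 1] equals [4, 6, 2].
Recompute linear convolution of [2, 2] and [2, 1]: y[0] = 2×2 = 4; y[1] = 2×1 + 2×2 = 6; y[2] = 2×1 = 2 → [4, 6, 2]. Given [4, 6, 2] matches, so answer: Yes

Yes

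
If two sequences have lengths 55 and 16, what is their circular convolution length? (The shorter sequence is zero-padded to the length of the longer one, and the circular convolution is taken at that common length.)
Circular convolution (zero-padding the shorter input) has length max(m, n) = max(55, 16) = 55

55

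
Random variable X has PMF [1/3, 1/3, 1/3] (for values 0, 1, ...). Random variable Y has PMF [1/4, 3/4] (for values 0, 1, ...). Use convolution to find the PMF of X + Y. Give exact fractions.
P(X+Y=k) = Σ_i P(X=i)·P(Y=k-i) — a convolution of [1/3, 1/3, 1/3] and [1/4, 3/4]. P(X+Y=0) = (1/3)×(1/4) = 1/12; P(X+Y=1) = (1/3)×(3/4) + (1/3)×(1/4) = 1/4 + 1/12 = 1/3; P(X+Y=2) = (1/3)×(3/4) + (1/3)×(1/4) = 1/4 + 1/12 = 1/3; P(X+Y=3) = (1/3)×(3/4) = 1/4. PMF: [1/12, 1/3, 1/3, 1/4] (sums to 1 ✓)

[1/12, 1/3, 1/3, 1/4]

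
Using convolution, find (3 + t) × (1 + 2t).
Ascending coefficients: a = [3, 1], b = [1, 2]. c[0] = 3×1 = 3; c[1] = 3×2 + 1×1 = 7; c[2] = 1×2 = 2. Result coefficients: [3, 7, 2] → 3 + 7t + 2t^2

3 + 7t + 2t^2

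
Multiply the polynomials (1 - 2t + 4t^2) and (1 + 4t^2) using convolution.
Ascending coefficients: a = [1, -2, 4], b = [1, 0, 4]. c[0] = 1×1 = 1; c[1] = 1×0 + -2×1 = -2; c[2] = 1×4 + -2×0 + 4×1 = 8; c[3] = -2×4 + 4×0 = -8; c[4] = 4×4 = 16. Result coefficients: [1, -2, 8, -8, 16] → 1 - 2t + 8t^2 - 8t^3 + 16t^4

1 - 2t + 8t^2 - 8t^3 + 16t^4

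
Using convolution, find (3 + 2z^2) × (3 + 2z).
Ascending coefficients: a = [3, 0, 2], b = [3, 2]. c[0] = 3×3 = 9; c[1] = 3×2 + 0×3 = 6; c[2] = 0×2 + 2×3 = 6; c[3] = 2×2 = 4. Result coefficients: [9, 6, 6, 4] → 9 + 6z + 6z^2 + 4z^3

9 + 6z + 6z^2 + 4z^3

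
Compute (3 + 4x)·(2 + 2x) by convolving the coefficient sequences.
Ascending coefficients: a = [3, 4], b = [2, 2]. c[0] = 3×2 = 6; c[1] = 3×2 + 4×2 = 14; c[2] = 4×2 = 8. Result coefficients: [6, 14, 8] → 6 + 14x + 8x^2

6 + 14x + 8x^2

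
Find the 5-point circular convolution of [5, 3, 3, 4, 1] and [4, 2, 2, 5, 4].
Use y[k] = Σ_j x[j]·h[(k-j) mod 5]. y[0] = 5×4 + 3×4 + 3×5 + 4×2 + 1×2 = 57; y[1] = 5×2 + 3×4 + 3×4 + 4×5 + 1×2 = 56; y[2] = 5×2 + 3×2 + 3×4 + 4×4 + 1×5 = 49; y[3] = 5×5 + 3×2 + 3×2 + 4×4 + 1×4 = 57; y[4] = 5×4 + 3×5 + 3×2 + 4×2 + 1×4 = 53. Result: [57, 56, 49, 57, 53]

[57, 56, 49, 57, 53]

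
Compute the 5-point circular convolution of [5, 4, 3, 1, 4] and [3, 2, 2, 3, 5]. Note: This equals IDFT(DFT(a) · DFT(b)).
Either evaluate y[k] = Σ_j a[j]·b[(k-j) mod 5] directly, or use IDFT(DFT(a) · DFT(b)). y[0] = 5×3 + 4×5 + 3×3 + 1×2 + 4×2 = 54; y[1] = 5×2 + 4×3 + 3×5 + 1×3 + 4×2 = 48; y[2] = 5×2 + 4×2 + 3×3 + 1×5 + 4×3 = 44; y[3] = 5×3 + 4×2 + 3×2 + 1×3 + 4×5 = 52; y[4] = 5×5 + 4×3 + 3×2 + 1×2 + 4×3 = 57. Result: [54, 48, 44, 52, 57]

[54, 48, 44, 52, 57]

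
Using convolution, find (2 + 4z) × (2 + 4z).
Ascending coefficients: a = [2, 4], b = [2, 4]. c[0] = 2×2 = 4; c[1] = 2×4 + 4×2 = 16; c[2] = 4×4 = 16. Result coefficients: [4, 16, 16] → 4 + 16z + 16z^2

4 + 16z + 16z^2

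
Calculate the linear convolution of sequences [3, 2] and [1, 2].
y[0] = 3×1 = 3; y[1] = 3×2 + 2×1 = 8; y[2] = 2×2 = 4

[3, 8, 4]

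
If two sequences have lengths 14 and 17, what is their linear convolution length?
Linear/full convolution length: m + n - 1 = 14 + 17 - 1 = 30

30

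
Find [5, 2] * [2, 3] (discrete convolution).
y[0] = 5×2 = 10; y[1] = 5×3 + 2×2 = 19; y[2] = 2×3 = 6

[10, 19, 6]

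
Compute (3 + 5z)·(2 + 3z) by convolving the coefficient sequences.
Ascending coefficients: a = [3, 5], b = [2, 3]. c[0] = 3×2 = 6; c[1] = 3×3 + 5×2 = 19; c[2] = 5×3 = 15. Result coefficients: [6, 19, 15] → 6 + 19z + 15z^2

6 + 19z + 15z^2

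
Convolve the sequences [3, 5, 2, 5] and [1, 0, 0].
y[0] = 3×1 = 3; y[1] = 3×0 + 5×1 = 5; y[2] = 3×0 + 5×0 + 2×1 = 2; y[3] = 5×0 + 2×0 + 5×1 = 5; y[4] = 2×0 + 5×0 = 0; y[5] = 5×0 = 0

[3, 5, 2, 5, 0, 0]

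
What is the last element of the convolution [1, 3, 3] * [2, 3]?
Use y[k] = Σ_i a[i]·b[k-i] at k=3. y[3] = 3×3 = 9

9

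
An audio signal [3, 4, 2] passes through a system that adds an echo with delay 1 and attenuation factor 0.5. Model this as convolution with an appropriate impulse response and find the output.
Direct-path + delayed-attenuated-path model → impulse response h = [1, 0.5] (1 at lag 0, 0.5 at lag 1). Output y[n] = x[n] + 0.5·x[n - 1] (with x[n] = 0 outside 0..2): y[0] = 3 + 0.5×0 = 3; y[1] = 4 + 0.5×3 = 5.5; y[2] = 2 + 0.5×4 = 4.0; y[3] = 0 + 0.5×2 = 1.0. So y = [3, 5.5, 4.0, 1.0]

[3, 5.5, 4.0, 1.0]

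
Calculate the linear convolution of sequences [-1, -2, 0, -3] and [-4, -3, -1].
y[0] = -1×-4 = 4; y[1] = -1×-3 + -2×-4 = 11; y[2] = -1×-1 + -2×-3 + 0×-4 = 7; y[3] = -2×-1 + 0×-3 + -3×-4 = 14; y[4] = 0×-1 + -3×-3 = 9; y[5] = -3×-1 = 3

[4, 11, 7, 14, 9, 3]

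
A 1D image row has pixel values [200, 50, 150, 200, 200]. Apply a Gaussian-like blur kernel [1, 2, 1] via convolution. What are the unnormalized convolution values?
Convolve image row [200, 50, 150, 200, 200] with kernel [1, 2, 1]: y[0] = 200×1 = 200; y[1] = 200×2 + 50×1 = 450; y[2] = 200×1 + 50×2 + 150×1 = 450; y[3] = 50×1 + 150×2 + 200×1 = 550; y[4] = 150×1 + 200×2 + 200×1 = 750; y[5] = 200×1 + 200×2 = 600; y[6] = 200×1 = 200 → [200, 450, 450, 550, 750, 600, 200]. Normalization factor = sum(kernel) = 4.

[200, 450, 450, 550, 750, 600, 200]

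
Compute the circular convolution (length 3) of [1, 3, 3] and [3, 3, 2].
Use y[k] = Σ_j a[j]·b[(k-j) mod 3]. y[0] = 1×3 + 3×2 + 3×3 = 18; y[1] = 1×3 + 3×3 + 3×2 = 18; y[2] = 1×2 + 3×3 + 3×3 = 20. Result: [18, 18, 20]

[18, 18, 20]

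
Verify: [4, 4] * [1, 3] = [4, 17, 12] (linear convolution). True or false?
Recompute linear convolution of [4, 4] and [1, 3]: y[0] = 4×1 = 4; y[1] = 4×3 + 4×1 = 16; y[2] = 4×3 = 12 → [4, 16, 12]. Compare to given [4, 17, 12]: they differ at index 1: given 17, correct 16, so answer: No

No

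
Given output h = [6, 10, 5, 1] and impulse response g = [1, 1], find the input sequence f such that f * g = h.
Deconvolve h=[6, 10, 5, 1] by g=[1, 1]. Since g[0]=1, solve forward: f[0] = h[0] / 1 = 6; f[1] = (h[1] - 6×1) / 1 = 4; f[2] = (h[2] - 4×1) / 1 = 1. So f = [6, 4, 1]. Check by forward convolution: h[0] = 6×1 = 6; h[1] = 6×1 + 4×1 = 10; h[2] = 4×1 + 1×1 = 5; h[3] = 1×1 = 1

[6, 4, 1]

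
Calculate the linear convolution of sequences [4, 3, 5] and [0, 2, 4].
y[0] = 4×0 = 0; y[1] = 4×2 + 3×0 = 8; y[2] = 4×4 + 3×2 + 5×0 = 22; y[3] = 3×4 + 5×2 = 22; y[4] = 5×4 = 20

[0, 8, 22, 22, 20]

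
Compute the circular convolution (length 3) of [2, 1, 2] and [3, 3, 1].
Use y[k] = Σ_j x[j]·h[(k-j) mod 3]. y[0] = 2×3 + 1×1 + 2×3 = 13; y[1] = 2×3 + 1×3 + 2×1 = 11; y[2] = 2×1 + 1×3 + 2×3 = 11. Result: [13, 11, 11]

[13, 11, 11]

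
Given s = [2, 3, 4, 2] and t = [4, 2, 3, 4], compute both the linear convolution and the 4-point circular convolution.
Linear: y_lin[0] = 2×4 = 8; y_lin[1] = 2×2 + 3×4 = 16; y_lin[2] = 2×3 + 3×2 + 4×4 = 28; y_lin[3] = 2×4 + 3×3 + 4×2 + 2×4 = 33; y_lin[4] = 3×4 + 4×3 + 2×2 = 28; y_lin[5] = 4×4 + 2×3 = 22; y_lin[6] = 2×4 = 8 → [8, 16, 28, 33, 28, 22, 8]. Circular (length 4): y[0] = 2×4 + 3×4 + 4×3 + 2×2 = 36; y[1] = 2×2 + 3×4 + 4×4 + 2×3 = 38; y[2] = 2×3 + 3×2 + 4×4 + 2×4 = 36; y[3] = 2×4 + 3×3 + 4×2 + 2×4 = 33 → [36, 38, 36, 33]

Linear: [8, 16, 28, 33, 28, 22, 8], Circular: [36, 38, 36, 33]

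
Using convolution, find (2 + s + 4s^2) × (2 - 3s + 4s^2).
Ascending coefficients: a = [2, 1, 4], b = [2, -3, 4]. c[0] = 2×2 = 4; c[1] = 2×-3 + 1×2 = -4; c[2] = 2×4 + 1×-3 + 4×2 = 13; c[3] = 1×4 + 4×-3 = -8; c[4] = 4×4 = 16. Result coefficients: [4, -4, 13, -8, 16] → 4 - 4s + 13s^2 - 8s^3 + 16s^4

4 - 4s + 13s^2 - 8s^3 + 16s^4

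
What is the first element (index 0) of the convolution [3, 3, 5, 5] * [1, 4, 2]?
Use y[k] = Σ_i a[i]·b[k-i] at k=0. y[0] = 3×1 = 3

3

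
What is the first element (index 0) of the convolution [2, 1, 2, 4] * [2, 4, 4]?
Use y[k] = Σ_i a[i]·b[k-i] at k=0. y[0] = 2×2 = 4

4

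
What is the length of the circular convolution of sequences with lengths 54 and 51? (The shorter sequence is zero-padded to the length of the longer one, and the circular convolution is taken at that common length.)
Circular convolution (zero-padding the shorter input) has length max(m, n) = max(54, 51) = 54

54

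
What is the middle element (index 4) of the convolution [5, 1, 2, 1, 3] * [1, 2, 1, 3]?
Use y[k] = Σ_i a[i]·b[k-i] at k=4. y[4] = 1×3 + 2×1 + 1×2 + 3×1 = 10

10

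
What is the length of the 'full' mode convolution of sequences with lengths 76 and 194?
Linear/full convolution length: m + n - 1 = 76 + 194 - 1 = 269

269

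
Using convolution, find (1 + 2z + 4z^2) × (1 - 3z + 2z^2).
Ascending coefficients: a = [1, 2, 4], b = [1, -3, 2]. c[0] = 1×1 = 1; c[1] = 1×-3 + 2×1 = -1; c[2] = 1×2 + 2×-3 + 4×1 = 0; c[3] = 2×2 + 4×-3 = -8; c[4] = 4×2 = 8. Result coefficients: [1, -1, 0, -8, 8] → 1 - z - 8z^3 + 8z^4

1 - z - 8z^3 + 8z^4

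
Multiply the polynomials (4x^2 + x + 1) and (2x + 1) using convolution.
Ascending coefficients: a = [1, 1, 4], b = [1, 2]. c[0] = 1×1 = 1; c[1] = 1×2 + 1×1 = 3; c[2] = 1×2 + 4×1 = 6; c[3] = 4×2 = 8. Result coefficients: [1, 3, 6, 8] → 8x^3 + 6x^2 + 3x + 1

8x^3 + 6x^2 + 3x + 1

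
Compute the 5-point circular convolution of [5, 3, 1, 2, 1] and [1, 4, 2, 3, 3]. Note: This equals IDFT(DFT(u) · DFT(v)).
Either evaluate y[k] = Σ_j u[j]·v[(k-j) mod 5] directly, or use IDFT(DFT(u) · DFT(v)). y[0] = 5×1 + 3×3 + 1×3 + 2×2 + 1×4 = 25; y[1] = 5×4 + 3×1 + 1×3 + 2×3 + 1×2 = 34; y[2] = 5×2 + 3×4 + 1×1 + 2×3 + 1×3 = 32; y[3] = 5×3 + 3×2 + 1×4 + 2×1 + 1×3 = 30; y[4] = 5×3 + 3×3 + 1×2 + 2×4 + 1×1 = 35. Result: [25, 34, 32, 30, 35]

[25, 34, 32, 30, 35]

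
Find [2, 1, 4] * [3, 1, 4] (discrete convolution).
y[0] = 2×3 = 6; y[1] = 2×1 + 1×3 = 5; y[2] = 2×4 + 1×1 + 4×3 = 21; y[3] = 1×4 + 4×1 = 8; y[4] = 4×4 = 16

[6, 5, 21, 8, 16]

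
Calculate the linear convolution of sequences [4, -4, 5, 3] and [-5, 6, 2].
y[0] = 4×-5 = -20; y[1] = 4×6 + -4×-5 = 44; y[2] = 4×2 + -4×6 + 5×-5 = -41; y[3] = -4×2 + 5×6 + 3×-5 = 7; y[4] = 5×2 + 3×6 = 28; y[5] = 3×2 = 6

[-20, 44, -41, 7, 28, 6]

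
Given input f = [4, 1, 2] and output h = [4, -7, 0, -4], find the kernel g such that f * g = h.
Output length 4 = len(f) + len(g) - 1 ⇒ len(g) = 2. Solve g forward using g[k] = (h[k] - Σ_{i≥1} f[i]·g[k-i]) / f[0]: g[0] = h[0] / f[0] = 4 / 4 = 1; g[1] = (h[1] - 1×1) / f[0] = (-7 - 1×1) / 4 = -2. So g = [1, -2]. Forward-check [4, 1, 2] * [1, -2]: h[0] = 4×1 = 4; h[1] = 4×-2 + 1×1 = -7; h[2] = 1×-2 + 2×1 = 0; h[3] = 2×-2 = -4 → [4, -7, 0, -4] ✓

[1, -2]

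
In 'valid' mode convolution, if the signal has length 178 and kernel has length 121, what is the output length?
'Valid' mode counts only positions where the kernel fully overlaps the signal: m - n + 1 = 178 - 121 + 1 = 58

58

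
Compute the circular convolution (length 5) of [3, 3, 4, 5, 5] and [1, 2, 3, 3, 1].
Use y[k] = Σ_j a[j]·b[(k-j) mod 5]. y[0] = 3×1 + 3×1 + 4×3 + 5×3 + 5×2 = 43; y[1] = 3×2 + 3×1 + 4×1 + 5×3 + 5×3 = 43; y[2] = 3×3 + 3×2 + 4×1 + 5×1 + 5×3 = 39; y[3] = 3×3 + 3×3 + 4×2 + 5×1 + 5×1 = 36; y[4] = 3×1 + 3×3 + 4×3 + 5×2 + 5×1 = 39. Result: [43, 43, 39, 36, 39]

[43, 43, 39, 36, 39]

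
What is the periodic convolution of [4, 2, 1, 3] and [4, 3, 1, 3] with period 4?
Use y[k] = Σ_j s[j]·t[(k-j) mod 4]. y[0] = 4×4 + 2×3 + 1×1 + 3×3 = 32; y[1] = 4×3 + 2×4 + 1×3 + 3×1 = 26; y[2] = 4×1 + 2×3 + 1×4 + 3×3 = 23; y[3] = 4×3 + 2×1 + 1×3 + 3×4 = 29. Result: [32, 26, 23, 29]

[32, 26, 23, 29]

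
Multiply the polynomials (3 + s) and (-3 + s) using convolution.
Ascending coefficients: a = [3, 1], b = [-3, 1]. c[0] = 3×-3 = -9; c[1] = 3×1 + 1×-3 = 0; c[2] = 1×1 = 1. Result coefficients: [-9, 0, 1] → -9 + s^2

-9 + s^2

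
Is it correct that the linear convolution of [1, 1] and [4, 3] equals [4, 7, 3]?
Recompute linear convolution of [1, 1] and [4, 3]: y[0] = 1×4 = 4; y[1] = 1×3 + 1×4 = 7; y[2] = 1×3 = 3 → [4, 7, 3]. Given [4, 7, 3] matches, so answer: Yes

Yes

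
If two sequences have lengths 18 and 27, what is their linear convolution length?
Linear/full convolution length: m + n - 1 = 18 + 27 - 1 = 44

44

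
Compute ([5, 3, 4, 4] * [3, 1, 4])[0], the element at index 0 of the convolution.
Use y[k] = Σ_i a[i]·b[k-i] at k=0. y[0] = 5×3 = 15

15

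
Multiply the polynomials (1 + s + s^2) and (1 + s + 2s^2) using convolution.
Ascending coefficients: a = [1, 1, 1], b = [1, 1, 2]. c[0] = 1×1 = 1; c[1] = 1×1 + 1×1 = 2; c[2] = 1×2 + 1×1 + 1×1 = 4; c[3] = 1×2 + 1×1 = 3; c[4] = 1×2 = 2. Result coefficients: [1, 2, 4, 3, 2] → 1 + 2s + 4s^2 + 3s^3 + 2s^4

1 + 2s + 4s^2 + 3s^3 + 2s^4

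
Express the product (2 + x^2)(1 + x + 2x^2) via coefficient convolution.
Ascending coefficients: a = [2, 0, 1], b = [1, 1, 2]. c[0] = 2×1 = 2; c[1] = 2×1 + 0×1 = 2; c[2] = 2×2 + 0×1 + 1×1 = 5; c[3] = 0×2 + 1×1 = 1; c[4] = 1×2 = 2. Result coefficients: [2, 2, 5, 1, 2] → 2 + 2x + 5x^2 + x^3 + 2x^4

2 + 2x + 5x^2 + x^3 + 2x^4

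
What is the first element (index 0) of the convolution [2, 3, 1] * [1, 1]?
Use y[k] = Σ_i a[i]·b[k-i] at k=0. y[0] = 2×1 = 2

2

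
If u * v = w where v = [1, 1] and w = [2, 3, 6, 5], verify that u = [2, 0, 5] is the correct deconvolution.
Forward-compute [2, 0, 5] * [1, 1]: w[0] = 2×1 = 2; w[1] = 2×1 + 0×1 = 2; w[2] = 0×1 + 5×1 = 5; w[3] = 5×1 = 5 → [2, 2, 5, 5]. Does not match given w = [2, 3, 6, 5].

Not verified. [2, 0, 5] * [1, 1] = [2, 2, 5, 5], which differs from [2, 3, 6, 5] at index 1.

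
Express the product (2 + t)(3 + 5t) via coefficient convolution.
Ascending coefficients: a = [2, 1], b = [3, 5]. c[0] = 2×3 = 6; c[1] = 2×5 + 1×3 = 13; c[2] = 1×5 = 5. Result coefficients: [6, 13, 5] → 6 + 13t + 5t^2

6 + 13t + 5t^2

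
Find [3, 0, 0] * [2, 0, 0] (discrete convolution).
y[0] = 3×2 = 6; y[1] = 3×0 + 0×2 = 0; y[2] = 3×0 + 0×0 + 0×2 = 0; y[3] = 0×0 + 0×0 = 0; y[4] = 0×0 = 0

[6, 0, 0, 0, 0]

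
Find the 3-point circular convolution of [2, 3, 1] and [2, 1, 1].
Use y[k] = Σ_j x[j]·h[(k-j) mod 3]. y[0] = 2×2 + 3×1 + 1×1 = 8; y[1] = 2×1 + 3×2 + 1×1 = 9; y[2] = 2×1 + 3×1 + 1×2 = 7. Result: [8, 9, 7]

[8, 9, 7]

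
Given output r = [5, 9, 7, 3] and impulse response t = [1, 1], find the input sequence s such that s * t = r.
Deconvolve r=[5, 9, 7, 3] by t=[1, 1]. Since t[0]=1, solve forward: s[0] = r[0] / 1 = 5; s[1] = (r[1] - 5×1) / 1 = 4; s[2] = (r[2] - 4×1) / 1 = 3. So s = [5, 4, 3]. Check by forward convolution: r[0] = 5×1 = 5; r[1] = 5×1 + 4×1 = 9; r[2] = 4×1 + 3×1 = 7; r[3] = 3×1 = 3

[5, 4, 3]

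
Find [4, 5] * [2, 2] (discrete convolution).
y[0] = 4×2 = 8; y[1] = 4×2 + 5×2 = 18; y[2] = 5×2 = 10

[8, 18, 10]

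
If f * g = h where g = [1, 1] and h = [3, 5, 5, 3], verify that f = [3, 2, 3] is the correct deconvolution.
Forward-compute [3, 2, 3] * [1, 1]: h[0] = 3×1 = 3; h[1] = 3×1 + 2×1 = 5; h[2] = 2×1 + 3×1 = 5; h[3] = 3×1 = 3 → [3, 5, 5, 3]. Matches given h = [3, 5, 5, 3], so verified.

Verified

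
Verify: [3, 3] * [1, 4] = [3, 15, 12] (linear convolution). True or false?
Recompute linear convolution of [3, 3] and [1, 4]: y[0] = 3×1 = 3; y[1] = 3×4 + 3×1 = 15; y[2] = 3×4 = 12 → [3, 15, 12]. Given [3, 15, 12] matches, so answer: Yes

Yes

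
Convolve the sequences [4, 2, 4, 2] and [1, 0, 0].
y[0] = 4×1 = 4; y[1] = 4×0 + 2×1 = 2; y[2] = 4×0 + 2×0 + 4×1 = 4; y[3] = 2×0 + 4×0 + 2×1 = 2; y[4] = 4×0 + 2×0 = 0; y[5] = 2×0 = 0

[4, 2, 4, 2, 0, 0]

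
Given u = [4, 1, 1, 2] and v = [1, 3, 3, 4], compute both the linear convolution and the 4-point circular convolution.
Linear: y_lin[0] = 4×1 = 4; y_lin[1] = 4×3 + 1×1 = 13; y_lin[2] = 4×3 + 1×3 + 1×1 = 16; y_lin[3] = 4×4 + 1×3 + 1×3 + 2×1 = 24; y_lin[4] = 1×4 + 1×3 + 2×3 = 13; y_lin[5] = 1×4 + 2×3 = 10; y_lin[6] = 2×4 = 8 → [4, 13, 16, 24, 13, 10, 8]. Circular (length 4): y[0] = 4×1 + 1×4 + 1×3 + 2×3 = 17; y[1] = 4×3 + 1×1 + 1×4 + 2×3 = 23; y[2] = 4×3 + 1×3 + 1×1 + 2×4 = 24; y[3] = 4×4 + 1×3 + 1×3 + 2×1 = 24 → [17, 23, 24, 24]

Linear: [4, 13, 16, 24, 13, 10, 8], Circular: [17, 23, 24, 24]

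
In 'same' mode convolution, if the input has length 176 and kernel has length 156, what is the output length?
'Same' mode returns an output with the same length as the input: 176

176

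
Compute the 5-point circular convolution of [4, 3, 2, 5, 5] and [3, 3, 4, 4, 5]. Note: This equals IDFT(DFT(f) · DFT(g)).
Either evaluate y[k] = Σ_j f[j]·g[(k-j) mod 5] directly, or use IDFT(DFT(f) · DFT(g)). y[0] = 4×3 + 3×5 + 2×4 + 5×4 + 5×3 = 70; y[1] = 4×3 + 3×3 + 2×5 + 5×4 + 5×4 = 71; y[2] = 4×4 + 3×3 + 2×3 + 5×5 + 5×4 = 76; y[3] = 4×4 + 3×4 + 2×3 + 5×3 + 5×5 = 74; y[4] = 4×5 + 3×4 + 2×4 + 5×3 + 5×3 = 70. Result: [70, 71, 76, 74, 70]

[70, 71, 76, 74, 70]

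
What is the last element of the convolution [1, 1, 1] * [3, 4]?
Use y[k] = Σ_i a[i]·b[k-i] at k=3. y[3] = 1×4 = 4

4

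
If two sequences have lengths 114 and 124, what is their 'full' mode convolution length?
Linear/full convolution length: m + n - 1 = 114 + 124 - 1 = 237

237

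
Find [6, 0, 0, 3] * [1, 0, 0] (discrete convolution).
y[0] = 6×1 = 6; y[1] = 6×0 + 0×1 = 0; y[2] = 6×0 + 0×0 + 0×1 = 0; y[3] = 0×0 + 0×0 + 3×1 = 3; y[4] = 0×0 + 3×0 = 0; y[5] = 3×0 = 0

[6, 0, 0, 3, 0, 0]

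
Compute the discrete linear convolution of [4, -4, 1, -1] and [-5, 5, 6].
y[0] = 4×-5 = -20; y[1] = 4×5 + -4×-5 = 40; y[2] = 4×6 + -4×5 + 1×-5 = -1; y[3] = -4×6 + 1×5 + -1×-5 = -14; y[4] = 1×6 + -1×5 = 1; y[5] = -1×6 = -6

[-20, 40, -1, -14, 1, -6]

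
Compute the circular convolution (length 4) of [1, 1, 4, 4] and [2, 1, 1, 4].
Use y[k] = Σ_j u[j]·v[(k-j) mod 4]. y[0] = 1×2 + 1×4 + 4×1 + 4×1 = 14; y[1] = 1×1 + 1×2 + 4×4 + 4×1 = 23; y[2] = 1×1 + 1×1 + 4×2 + 4×4 = 26; y[3] = 1×4 + 1×1 + 4×1 + 4×2 = 17. Result: [14, 23, 26, 17]

[14, 23, 26, 17]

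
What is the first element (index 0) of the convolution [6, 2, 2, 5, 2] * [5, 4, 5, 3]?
Use y[k] = Σ_i a[i]·b[k-i] at k=0. y[0] = 6×5 = 30

30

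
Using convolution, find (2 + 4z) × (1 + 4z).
Ascending coefficients: a = [2, 4], b = [1, 4]. c[0] = 2×1 = 2; c[1] = 2×4 + 4×1 = 12; c[2] = 4×4 = 16. Result coefficients: [2, 12, 16] → 2 + 12z + 16z^2

2 + 12z + 16z^2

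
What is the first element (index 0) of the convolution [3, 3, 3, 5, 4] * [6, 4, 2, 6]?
Use y[k] = Σ_i a[i]·b[k-i] at k=0. y[0] = 3×6 = 18

18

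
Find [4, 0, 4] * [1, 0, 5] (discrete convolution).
y[0] = 4×1 = 4; y[1] = 4×0 + 0×1 = 0; y[2] = 4×5 + 0×0 + 4×1 = 24; y[3] = 0×5 + 4×0 = 0; y[4] = 4×5 = 20

[4, 0, 24, 0, 20]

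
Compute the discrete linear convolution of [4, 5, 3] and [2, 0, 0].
y[0] = 4×2 = 8; y[1] = 4×0 + 5×2 = 10; y[2] = 4×0 + 5×0 + 3×2 = 6; y[3] = 5×0 + 3×0 = 0; y[4] = 3×0 = 0

[8, 10, 6, 0, 0]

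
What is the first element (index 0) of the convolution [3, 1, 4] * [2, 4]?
Use y[k] = Σ_i a[i]·b[k-i] at k=0. y[0] = 3×2 = 6

6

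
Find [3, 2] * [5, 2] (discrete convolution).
y[0] = 3×5 = 15; y[1] = 3×2 + 2×5 = 16; y[2] = 2×2 = 4

[15, 16, 4]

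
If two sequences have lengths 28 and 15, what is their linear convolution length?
Linear/full convolution length: m + n - 1 = 28 + 15 - 1 = 42

42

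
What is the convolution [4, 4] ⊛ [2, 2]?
y[0] = 4×2 = 8; y[1] = 4×2 + 4×2 = 16; y[2] = 4×2 = 8

[8, 16, 8]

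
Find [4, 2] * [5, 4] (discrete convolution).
y[0] = 4×5 = 20; y[1] = 4×4 + 2×5 = 26; y[2] = 2×4 = 8

[20, 26, 8]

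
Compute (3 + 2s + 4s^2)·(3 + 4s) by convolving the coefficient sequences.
Ascending coefficients: a = [3, 2, 4], b = [3, 4]. c[0] = 3×3 = 9; c[1] = 3×4 + 2×3 = 18; c[2] = 2×4 + 4×3 = 20; c[3] = 4×4 = 16. Result coefficients: [9, 18, 20, 16] → 9 + 18s + 20s^2 + 16s^3

9 + 18s + 20s^2 + 16s^3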